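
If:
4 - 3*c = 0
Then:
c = 4/3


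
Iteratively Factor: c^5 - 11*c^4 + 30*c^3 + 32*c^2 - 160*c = (c)*(c^4 - 11*c^3 + 30*c^2 + 32*c - 160) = c*(c - 5)*(c^3 - 6*c^2 + 32) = c*(c - 5)*(c - 4)*(c^2 - 2*c - 8) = c*(c - 5)*(c - 4)*(c + 2)*(c - 4)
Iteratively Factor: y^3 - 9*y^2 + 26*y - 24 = (y - 3)*(y^2 - 6*y + 8) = (y - 4)*(y - 3)*(y - 2)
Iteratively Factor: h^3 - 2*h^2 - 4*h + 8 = (h - 2)*(h^2 - 4) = (h - 2)*(h + 2)*(h - 2)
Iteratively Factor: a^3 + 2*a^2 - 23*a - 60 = (a + 4)*(a^2 - 2*a - 15) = (a - 5)*(a + 4)*(a + 3)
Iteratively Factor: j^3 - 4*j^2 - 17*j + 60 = (j - 3)*(j^2 - j - 20) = (j - 5)*(j - 3)*(j + 4)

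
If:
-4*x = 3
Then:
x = -3/4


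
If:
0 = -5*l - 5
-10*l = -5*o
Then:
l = -1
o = -2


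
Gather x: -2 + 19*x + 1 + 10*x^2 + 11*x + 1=10*x^2 + 30*x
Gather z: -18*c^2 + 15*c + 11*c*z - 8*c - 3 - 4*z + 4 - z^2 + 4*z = -18*c^2 + 11*c*z + 7*c - z^2 + 1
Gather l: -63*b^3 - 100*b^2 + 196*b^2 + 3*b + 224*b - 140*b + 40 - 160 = -63*b^3 + 96*b^2 + 87*b - 120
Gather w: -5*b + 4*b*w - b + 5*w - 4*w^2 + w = -6*b - 4*w^2 + w*(4*b + 6)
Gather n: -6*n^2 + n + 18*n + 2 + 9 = -6*n^2 + 19*n + 11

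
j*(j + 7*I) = j^2 + 7*I*j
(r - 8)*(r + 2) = r^2 - 6*r - 16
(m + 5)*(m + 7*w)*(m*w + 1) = m^3*w + 7*m^2*w^2 + 5*m^2*w + m^2 + 35*m*w^2 + 7*m*w + 5*m + 35*w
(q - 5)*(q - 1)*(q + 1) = q^3 - 5*q^2 - q + 5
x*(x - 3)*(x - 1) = x^3 - 4*x^2 + 3*x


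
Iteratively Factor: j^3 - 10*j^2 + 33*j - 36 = (j - 3)*(j^2 - 7*j + 12) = (j - 4)*(j - 3)*(j - 3)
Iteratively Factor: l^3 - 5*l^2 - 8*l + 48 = (l + 3)*(l^2 - 8*l + 16) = (l - 4)*(l + 3)*(l - 4)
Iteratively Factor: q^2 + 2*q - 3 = (q + 3)*(q - 1)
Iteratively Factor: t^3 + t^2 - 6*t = (t - 2)*(t^2 + 3*t) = t*(t - 2)*(t + 3)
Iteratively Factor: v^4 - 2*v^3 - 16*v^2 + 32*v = (v - 4)*(v^3 + 2*v^2 - 8*v) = v*(v - 4)*(v^2 + 2*v - 8) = v*(v - 4)*(v + 4)*(v - 2)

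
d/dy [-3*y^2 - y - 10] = -6*y - 1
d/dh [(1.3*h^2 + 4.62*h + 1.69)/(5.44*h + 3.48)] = (7.072*h^2 + 9.048*h + 6.884)/(29.5936*h^2 + 37.8624*h + 12.1104)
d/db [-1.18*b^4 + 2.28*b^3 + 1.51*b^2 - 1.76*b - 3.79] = -4.72*b^3 + 6.84*b^2 + 3.02*b - 1.76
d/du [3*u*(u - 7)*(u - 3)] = 9*u^2 - 60*u + 63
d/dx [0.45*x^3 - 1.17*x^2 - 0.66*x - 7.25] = 1.35*x^2 - 2.34*x - 0.66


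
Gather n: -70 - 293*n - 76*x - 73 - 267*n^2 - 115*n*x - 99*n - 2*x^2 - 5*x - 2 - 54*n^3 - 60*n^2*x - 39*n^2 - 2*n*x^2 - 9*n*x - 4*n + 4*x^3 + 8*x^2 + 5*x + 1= -54*n^3 + n^2*(-60*x - 306) + n*(-2*x^2 - 124*x - 396) + 4*x^3 + 6*x^2 - 76*x - 144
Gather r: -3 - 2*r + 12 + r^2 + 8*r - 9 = r^2 + 6*r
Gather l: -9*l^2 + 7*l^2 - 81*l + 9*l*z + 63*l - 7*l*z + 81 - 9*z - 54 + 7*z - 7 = -2*l^2 + l*(2*z - 18) - 2*z + 20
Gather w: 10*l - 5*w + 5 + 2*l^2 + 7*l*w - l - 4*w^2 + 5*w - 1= 2*l^2 + 7*l*w + 9*l - 4*w^2 + 4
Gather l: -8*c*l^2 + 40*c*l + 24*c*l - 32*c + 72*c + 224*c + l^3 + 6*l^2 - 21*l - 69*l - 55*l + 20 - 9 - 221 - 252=264*c + l^3 + l^2*(6 - 8*c) + l*(64*c - 145) - 462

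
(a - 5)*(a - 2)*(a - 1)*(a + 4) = a^4 - 4*a^3 - 15*a^2 + 58*a - 40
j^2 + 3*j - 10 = (j - 2)*(j + 5)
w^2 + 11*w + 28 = (w + 4)*(w + 7)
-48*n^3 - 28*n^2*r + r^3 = (-6*n + r)*(2*n + r)*(4*n + r)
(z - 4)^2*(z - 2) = z^3 - 10*z^2 + 32*z - 32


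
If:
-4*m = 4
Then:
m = -1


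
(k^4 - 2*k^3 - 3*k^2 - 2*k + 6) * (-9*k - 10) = -9*k^5 + 8*k^4 + 47*k^3 + 48*k^2 - 34*k - 60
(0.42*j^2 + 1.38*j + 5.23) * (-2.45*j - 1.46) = -1.029*j^3 - 3.9942*j^2 - 14.8283*j - 7.6358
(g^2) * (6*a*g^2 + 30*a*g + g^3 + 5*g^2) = 6*a*g^4 + 30*a*g^3 + g^5 + 5*g^4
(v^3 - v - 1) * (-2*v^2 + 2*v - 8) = -2*v^5 + 2*v^4 - 6*v^3 + 6*v + 8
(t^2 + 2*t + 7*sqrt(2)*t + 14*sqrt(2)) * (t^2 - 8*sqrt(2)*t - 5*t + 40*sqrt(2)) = t^4 - 3*t^3 - sqrt(2)*t^3 - 122*t^2 + 3*sqrt(2)*t^2 + 10*sqrt(2)*t + 336*t + 1120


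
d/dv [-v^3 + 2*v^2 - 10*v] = -3*v^2 + 4*v - 10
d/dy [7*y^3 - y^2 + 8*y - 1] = 21*y^2 - 2*y + 8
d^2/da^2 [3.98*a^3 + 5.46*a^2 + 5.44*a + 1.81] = 23.88*a + 10.92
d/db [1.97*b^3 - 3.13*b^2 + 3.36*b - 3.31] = 5.91*b^2 - 6.26*b + 3.36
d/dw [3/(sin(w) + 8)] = -3*cos(w)/(sin(w) + 8)^2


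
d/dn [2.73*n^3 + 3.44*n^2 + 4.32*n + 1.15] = 8.19*n^2 + 6.88*n + 4.32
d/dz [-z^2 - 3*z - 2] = -2*z - 3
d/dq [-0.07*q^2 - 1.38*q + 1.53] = -0.14*q - 1.38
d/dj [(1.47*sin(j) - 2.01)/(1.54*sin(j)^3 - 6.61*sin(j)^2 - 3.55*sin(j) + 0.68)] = (-4.5276*sin(j)^3 + 19.0029*sin(j)^2 - 26.5722*sin(j) - 6.1359)*cos(j)/(2.3716*sin(j)^6 - 20.3588*sin(j)^5 + 32.7581*sin(j)^4 + 49.0254*sin(j)^3 + 3.6129*sin(j)^2 - 4.828*sin(j) + 0.4624)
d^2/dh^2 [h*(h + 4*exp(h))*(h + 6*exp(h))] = 10*h^2*exp(h) + 96*h*exp(2*h) + 40*h*exp(h) + 6*h + 96*exp(2*h) + 20*exp(h)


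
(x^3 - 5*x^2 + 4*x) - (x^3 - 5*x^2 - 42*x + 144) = 46*x - 144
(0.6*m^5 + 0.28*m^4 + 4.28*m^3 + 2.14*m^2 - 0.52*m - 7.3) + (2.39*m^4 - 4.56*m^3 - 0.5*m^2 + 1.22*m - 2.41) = 0.6*m^5 + 2.67*m^4 - 0.279999999999999*m^3 + 1.64*m^2 + 0.7*m - 9.71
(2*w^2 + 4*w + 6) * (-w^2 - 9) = -2*w^4 - 4*w^3 - 24*w^2 - 36*w - 54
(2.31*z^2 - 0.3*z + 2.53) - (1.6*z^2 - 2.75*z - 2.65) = 0.71*z^2 + 2.45*z + 5.18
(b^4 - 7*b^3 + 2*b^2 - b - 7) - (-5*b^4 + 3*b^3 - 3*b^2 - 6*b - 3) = 6*b^4 - 10*b^3 + 5*b^2 + 5*b - 4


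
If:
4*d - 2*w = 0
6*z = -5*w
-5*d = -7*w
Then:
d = 0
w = 0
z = 0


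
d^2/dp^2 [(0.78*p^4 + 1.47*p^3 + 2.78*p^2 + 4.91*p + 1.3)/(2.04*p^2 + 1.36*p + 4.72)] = (6.49209599999999*p^6 + 12.984192*p^5 + 53.7189119999999*p^4 + 82.682016*p^3 + 136.995264*p^2 - 65.52864*p + 40.60544)/(8.489664*p^6 + 16.979328*p^5 + 70.247808*p^4 + 81.086464*p^3 + 162.534144*p^2 + 90.895872*p + 105.154048)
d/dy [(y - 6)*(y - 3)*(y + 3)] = 3*y^2 - 12*y - 9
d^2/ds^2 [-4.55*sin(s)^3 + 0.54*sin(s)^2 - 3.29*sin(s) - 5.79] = 6.7025*sin(s) - 10.2375*sin(3*s) + 1.08*cos(2*s)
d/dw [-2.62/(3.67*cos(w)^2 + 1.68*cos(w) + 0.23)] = -(19.2308*cos(w) + 4.4016)*sin(w)/(3.67*cos(w)^2 + 1.68*cos(w) + 0.23)^2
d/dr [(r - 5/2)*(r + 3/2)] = 2*r - 1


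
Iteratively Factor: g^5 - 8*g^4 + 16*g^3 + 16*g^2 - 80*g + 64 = (g - 2)*(g^4 - 6*g^3 + 4*g^2 + 24*g - 32) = (g - 4)*(g - 2)*(g^3 - 2*g^2 - 4*g + 8) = (g - 4)*(g - 2)^2*(g^2 - 4) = (g - 4)*(g - 2)^3*(g + 2)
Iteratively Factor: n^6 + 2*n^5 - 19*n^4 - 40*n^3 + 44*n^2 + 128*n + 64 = (n + 4)*(n^5 - 2*n^4 - 11*n^3 + 4*n^2 + 28*n + 16) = (n + 1)*(n + 4)*(n^4 - 3*n^3 - 8*n^2 + 12*n + 16) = (n - 2)*(n + 1)*(n + 4)*(n^3 - n^2 - 10*n - 8) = (n - 2)*(n + 1)*(n + 2)*(n + 4)*(n^2 - 3*n - 4) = (n - 2)*(n + 1)^2*(n + 2)*(n + 4)*(n - 4)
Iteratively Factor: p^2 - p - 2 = (p + 1)*(p - 2)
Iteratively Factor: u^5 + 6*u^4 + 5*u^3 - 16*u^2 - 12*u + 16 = (u - 1)*(u^4 + 7*u^3 + 12*u^2 - 4*u - 16) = (u - 1)*(u + 2)*(u^3 + 5*u^2 + 2*u - 8) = (u - 1)^2*(u + 2)*(u^2 + 6*u + 8) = (u - 1)^2*(u + 2)*(u + 4)*(u + 2)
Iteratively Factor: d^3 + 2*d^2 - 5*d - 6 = (d + 3)*(d^2 - d - 2) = (d + 1)*(d + 3)*(d - 2)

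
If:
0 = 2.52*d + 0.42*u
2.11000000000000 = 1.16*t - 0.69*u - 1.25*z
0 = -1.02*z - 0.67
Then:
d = -0.166666666666667*u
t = 0.594827586206897*u + 1.11113928329953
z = -0.66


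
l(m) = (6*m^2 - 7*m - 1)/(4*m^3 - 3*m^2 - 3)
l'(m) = (12*m - 7)/(4*m^3 - 3*m^2 - 3) + (-12*m^2 + 6*m)*(6*m^2 - 7*m - 1)/(4*m^3 - 3*m^2 - 3)^2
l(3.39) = 0.37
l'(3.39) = -0.09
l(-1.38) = -1.04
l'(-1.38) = -0.47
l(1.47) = 0.52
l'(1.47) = 0.54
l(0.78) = 0.96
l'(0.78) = 0.05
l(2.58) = 0.46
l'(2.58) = -0.12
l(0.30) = 0.81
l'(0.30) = 0.89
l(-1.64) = -0.93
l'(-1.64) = -0.43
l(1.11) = 1.12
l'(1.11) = 2.29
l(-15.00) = -0.10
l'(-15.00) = -0.00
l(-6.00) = -0.26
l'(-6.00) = -0.05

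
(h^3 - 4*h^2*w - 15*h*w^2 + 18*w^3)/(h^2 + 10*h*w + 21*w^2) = (h^2 - 7*h*w + 6*w^2)/(h + 7*w)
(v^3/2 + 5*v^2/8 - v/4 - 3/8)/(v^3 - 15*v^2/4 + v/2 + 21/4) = (4*v^2 + v - 3)/(2*(4*v^2 - 19*v + 21))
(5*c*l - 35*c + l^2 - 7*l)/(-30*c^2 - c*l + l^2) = (7 - l)/(6*c - l)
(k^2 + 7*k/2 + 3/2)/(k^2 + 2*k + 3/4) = 2*(k + 3)/(2*k + 3)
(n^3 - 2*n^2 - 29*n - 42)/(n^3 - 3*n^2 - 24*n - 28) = (n + 3)/(n + 2)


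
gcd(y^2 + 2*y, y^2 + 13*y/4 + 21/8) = 1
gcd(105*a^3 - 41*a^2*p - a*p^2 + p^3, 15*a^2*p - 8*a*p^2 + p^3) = 15*a^2 - 8*a*p + p^2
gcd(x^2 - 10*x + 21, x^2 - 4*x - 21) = x - 7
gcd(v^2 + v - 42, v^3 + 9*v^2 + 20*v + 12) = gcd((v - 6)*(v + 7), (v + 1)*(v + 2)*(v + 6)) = 1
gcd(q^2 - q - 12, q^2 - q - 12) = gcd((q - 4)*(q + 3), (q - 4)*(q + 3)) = q^2 - q - 12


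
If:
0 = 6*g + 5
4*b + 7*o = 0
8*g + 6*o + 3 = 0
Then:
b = -77/72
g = -5/6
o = 11/18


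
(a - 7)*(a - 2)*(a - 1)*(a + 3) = a^4 - 7*a^3 - 7*a^2 + 55*a - 42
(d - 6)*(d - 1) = d^2 - 7*d + 6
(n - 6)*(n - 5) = n^2 - 11*n + 30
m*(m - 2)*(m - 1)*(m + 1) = m^4 - 2*m^3 - m^2 + 2*m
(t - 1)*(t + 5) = t^2 + 4*t - 5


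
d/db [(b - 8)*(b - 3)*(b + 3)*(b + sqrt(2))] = 4*b^3 - 24*b^2 + 3*sqrt(2)*b^2 - 16*sqrt(2)*b - 18*b - 9*sqrt(2) + 72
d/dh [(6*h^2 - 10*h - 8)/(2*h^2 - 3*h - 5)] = 2*(h^2 - 14*h + 13)/(4*h^4 - 12*h^3 - 11*h^2 + 30*h + 25)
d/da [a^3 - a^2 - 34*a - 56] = 3*a^2 - 2*a - 34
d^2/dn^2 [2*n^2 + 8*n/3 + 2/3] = 4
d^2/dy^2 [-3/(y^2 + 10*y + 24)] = 6*(y^2 + 10*y - 4*(y + 5)^2 + 24)/(y^2 + 10*y + 24)^3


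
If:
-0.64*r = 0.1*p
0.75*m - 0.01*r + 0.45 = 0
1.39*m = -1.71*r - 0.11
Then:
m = -0.59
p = -2.68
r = 0.42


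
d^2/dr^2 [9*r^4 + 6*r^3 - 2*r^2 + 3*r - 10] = 108*r^2 + 36*r - 4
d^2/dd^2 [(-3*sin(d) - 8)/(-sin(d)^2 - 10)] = (-27*sin(d)^5 - 32*sin(d)^4 + 368*sin(d)^2 - 651*sin(d)/2 - 54*sin(3*d) + 3*sin(5*d)/2 - 160)/(sin(d)^2 + 10)^3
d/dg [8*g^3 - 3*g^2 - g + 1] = 24*g^2 - 6*g - 1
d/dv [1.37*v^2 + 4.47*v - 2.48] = 2.74*v + 4.47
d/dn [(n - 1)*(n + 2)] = 2*n + 1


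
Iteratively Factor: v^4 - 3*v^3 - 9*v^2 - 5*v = (v + 1)*(v^3 - 4*v^2 - 5*v) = (v + 1)^2*(v^2 - 5*v) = (v - 5)*(v + 1)^2*(v)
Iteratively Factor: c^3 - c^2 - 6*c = (c)*(c^2 - c - 6) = c*(c + 2)*(c - 3)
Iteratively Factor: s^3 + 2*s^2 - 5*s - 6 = (s + 1)*(s^2 + s - 6) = (s - 2)*(s + 1)*(s + 3)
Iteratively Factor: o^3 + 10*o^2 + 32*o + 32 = (o + 4)*(o^2 + 6*o + 8) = (o + 4)^2*(o + 2)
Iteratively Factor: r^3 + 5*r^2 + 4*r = (r + 1)*(r^2 + 4*r) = (r + 1)*(r + 4)*(r)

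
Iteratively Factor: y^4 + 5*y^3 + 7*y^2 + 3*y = (y)*(y^3 + 5*y^2 + 7*y + 3) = y*(y + 3)*(y^2 + 2*y + 1) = y*(y + 1)*(y + 3)*(y + 1)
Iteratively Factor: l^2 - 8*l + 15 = (l - 5)*(l - 3)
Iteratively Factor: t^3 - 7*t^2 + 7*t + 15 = (t - 5)*(t^2 - 2*t - 3) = (t - 5)*(t + 1)*(t - 3)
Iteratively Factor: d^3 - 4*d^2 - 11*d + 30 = (d + 3)*(d^2 - 7*d + 10) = (d - 2)*(d + 3)*(d - 5)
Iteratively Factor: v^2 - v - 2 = (v - 2)*(v + 1)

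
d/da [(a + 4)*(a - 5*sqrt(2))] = 2*a - 5*sqrt(2) + 4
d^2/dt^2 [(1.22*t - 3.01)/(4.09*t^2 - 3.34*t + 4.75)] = ((32.7714 - 29.9388*t)*(4.09*t^2 - 3.34*t + 4.75) + (1.22*t - 3.01)*(8.18*t - 3.34)*(16.36*t - 6.68))/(4.09*t^2 - 3.34*t + 4.75)^3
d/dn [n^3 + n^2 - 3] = n*(3*n + 2)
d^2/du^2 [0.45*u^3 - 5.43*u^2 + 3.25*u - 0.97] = 2.7*u - 10.86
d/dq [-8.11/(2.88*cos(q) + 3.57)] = -23.3568*sin(q)/(2.88*cos(q) + 3.57)^2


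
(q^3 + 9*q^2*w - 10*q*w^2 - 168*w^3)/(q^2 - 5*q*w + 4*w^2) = (q^2 + 13*q*w + 42*w^2)/(q - w)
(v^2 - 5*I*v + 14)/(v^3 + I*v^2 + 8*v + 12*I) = (v - 7*I)/(v^2 - I*v + 6)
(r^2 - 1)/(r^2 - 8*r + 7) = (r + 1)/(r - 7)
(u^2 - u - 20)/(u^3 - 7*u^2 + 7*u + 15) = (u + 4)/(u^2 - 2*u - 3)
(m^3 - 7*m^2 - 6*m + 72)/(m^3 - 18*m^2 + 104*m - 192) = (m + 3)/(m - 8)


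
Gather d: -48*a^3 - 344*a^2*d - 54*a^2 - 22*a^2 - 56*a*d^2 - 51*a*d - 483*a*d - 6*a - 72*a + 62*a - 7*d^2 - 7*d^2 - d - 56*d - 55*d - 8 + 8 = -48*a^3 - 76*a^2 - 16*a + d^2*(-56*a - 14) + d*(-344*a^2 - 534*a - 112)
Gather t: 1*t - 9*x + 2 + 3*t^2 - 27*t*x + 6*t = 3*t^2 + t*(7 - 27*x) - 9*x + 2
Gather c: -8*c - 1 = -8*c - 1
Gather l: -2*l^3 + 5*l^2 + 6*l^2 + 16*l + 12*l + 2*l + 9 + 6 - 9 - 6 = -2*l^3 + 11*l^2 + 30*l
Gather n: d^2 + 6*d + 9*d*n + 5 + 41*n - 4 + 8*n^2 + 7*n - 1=d^2 + 6*d + 8*n^2 + n*(9*d + 48)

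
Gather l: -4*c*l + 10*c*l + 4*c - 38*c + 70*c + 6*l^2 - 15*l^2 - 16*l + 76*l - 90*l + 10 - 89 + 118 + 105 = 36*c - 9*l^2 + l*(6*c - 30) + 144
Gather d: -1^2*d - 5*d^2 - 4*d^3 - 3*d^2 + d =-4*d^3 - 8*d^2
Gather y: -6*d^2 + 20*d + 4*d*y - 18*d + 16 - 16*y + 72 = -6*d^2 + 2*d + y*(4*d - 16) + 88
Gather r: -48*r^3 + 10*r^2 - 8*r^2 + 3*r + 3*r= -48*r^3 + 2*r^2 + 6*r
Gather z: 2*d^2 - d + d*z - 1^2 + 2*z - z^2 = 2*d^2 - d - z^2 + z*(d + 2) - 1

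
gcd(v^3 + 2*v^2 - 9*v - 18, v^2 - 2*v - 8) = v + 2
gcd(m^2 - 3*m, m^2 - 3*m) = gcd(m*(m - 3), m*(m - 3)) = m^2 - 3*m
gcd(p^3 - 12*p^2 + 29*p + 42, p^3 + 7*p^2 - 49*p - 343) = p - 7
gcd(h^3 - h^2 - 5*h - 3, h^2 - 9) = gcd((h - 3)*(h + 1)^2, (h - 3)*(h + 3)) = h - 3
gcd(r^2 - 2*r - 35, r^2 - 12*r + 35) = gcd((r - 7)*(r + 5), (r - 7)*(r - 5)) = r - 7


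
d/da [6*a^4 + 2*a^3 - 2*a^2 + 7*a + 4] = 24*a^3 + 6*a^2 - 4*a + 7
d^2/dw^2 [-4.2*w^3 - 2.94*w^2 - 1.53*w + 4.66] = -25.2*w - 5.88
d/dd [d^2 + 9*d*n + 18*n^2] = 2*d + 9*n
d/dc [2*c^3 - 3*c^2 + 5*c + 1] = 6*c^2 - 6*c + 5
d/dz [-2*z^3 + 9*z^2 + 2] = 6*z*(3 - z)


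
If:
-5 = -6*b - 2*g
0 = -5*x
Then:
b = 5/6 - g/3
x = 0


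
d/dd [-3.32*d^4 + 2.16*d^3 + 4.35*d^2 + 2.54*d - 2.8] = -13.28*d^3 + 6.48*d^2 + 8.7*d + 2.54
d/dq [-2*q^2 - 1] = -4*q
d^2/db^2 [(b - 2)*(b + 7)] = 2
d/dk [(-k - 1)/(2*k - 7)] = 9/(2*k - 7)^2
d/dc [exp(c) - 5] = exp(c)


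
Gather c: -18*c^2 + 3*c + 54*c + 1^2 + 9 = -18*c^2 + 57*c + 10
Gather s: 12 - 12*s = 12 - 12*s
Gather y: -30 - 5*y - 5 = -5*y - 35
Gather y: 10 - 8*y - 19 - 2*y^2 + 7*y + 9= -2*y^2 - y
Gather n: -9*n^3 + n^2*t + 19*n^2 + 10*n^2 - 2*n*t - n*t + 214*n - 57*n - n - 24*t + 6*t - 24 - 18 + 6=-9*n^3 + n^2*(t + 29) + n*(156 - 3*t) - 18*t - 36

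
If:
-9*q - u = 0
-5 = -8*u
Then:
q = -5/72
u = 5/8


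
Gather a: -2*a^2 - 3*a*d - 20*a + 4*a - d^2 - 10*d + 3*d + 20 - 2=-2*a^2 + a*(-3*d - 16) - d^2 - 7*d + 18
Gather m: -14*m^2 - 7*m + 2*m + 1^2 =-14*m^2 - 5*m + 1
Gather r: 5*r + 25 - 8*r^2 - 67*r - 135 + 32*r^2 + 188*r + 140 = 24*r^2 + 126*r + 30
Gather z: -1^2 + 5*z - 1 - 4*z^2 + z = -4*z^2 + 6*z - 2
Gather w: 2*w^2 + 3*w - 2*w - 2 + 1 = 2*w^2 + w - 1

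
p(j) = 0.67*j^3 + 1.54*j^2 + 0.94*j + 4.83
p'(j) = 2.01*j^2 + 3.08*j + 0.94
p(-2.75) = -0.04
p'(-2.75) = 7.67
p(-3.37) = -6.49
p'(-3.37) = 13.39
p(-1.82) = 4.18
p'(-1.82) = 1.99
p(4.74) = 115.24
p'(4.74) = 60.70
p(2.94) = 37.93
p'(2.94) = 27.37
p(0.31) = 5.29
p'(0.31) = 2.09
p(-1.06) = 4.77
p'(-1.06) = -0.07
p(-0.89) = 4.74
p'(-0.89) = -0.21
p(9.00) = 626.46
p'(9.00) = 191.47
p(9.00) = 626.46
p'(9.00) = 191.47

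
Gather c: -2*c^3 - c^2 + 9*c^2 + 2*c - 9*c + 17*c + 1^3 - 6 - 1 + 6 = -2*c^3 + 8*c^2 + 10*c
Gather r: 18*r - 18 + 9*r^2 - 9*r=9*r^2 + 9*r - 18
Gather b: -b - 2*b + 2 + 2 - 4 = -3*b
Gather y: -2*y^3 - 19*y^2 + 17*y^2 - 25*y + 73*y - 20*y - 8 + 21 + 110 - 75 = -2*y^3 - 2*y^2 + 28*y + 48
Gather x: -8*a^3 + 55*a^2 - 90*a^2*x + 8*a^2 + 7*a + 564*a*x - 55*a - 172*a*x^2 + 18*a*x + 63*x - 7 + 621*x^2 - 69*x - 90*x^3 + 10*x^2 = -8*a^3 + 63*a^2 - 48*a - 90*x^3 + x^2*(631 - 172*a) + x*(-90*a^2 + 582*a - 6) - 7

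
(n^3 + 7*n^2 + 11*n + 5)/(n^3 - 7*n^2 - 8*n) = (n^2 + 6*n + 5)/(n*(n - 8))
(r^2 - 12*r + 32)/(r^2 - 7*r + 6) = (r^2 - 12*r + 32)/(r^2 - 7*r + 6)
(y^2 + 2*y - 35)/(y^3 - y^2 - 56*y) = (y - 5)/(y*(y - 8))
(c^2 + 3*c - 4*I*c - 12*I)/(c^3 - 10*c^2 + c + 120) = (c - 4*I)/(c^2 - 13*c + 40)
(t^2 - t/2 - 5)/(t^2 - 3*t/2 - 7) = (2*t - 5)/(2*t - 7)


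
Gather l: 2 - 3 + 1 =0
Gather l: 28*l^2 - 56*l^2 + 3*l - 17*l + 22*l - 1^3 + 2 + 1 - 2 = -28*l^2 + 8*l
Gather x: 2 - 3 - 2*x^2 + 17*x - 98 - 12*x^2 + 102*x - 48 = -14*x^2 + 119*x - 147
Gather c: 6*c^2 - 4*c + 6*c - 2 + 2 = 6*c^2 + 2*c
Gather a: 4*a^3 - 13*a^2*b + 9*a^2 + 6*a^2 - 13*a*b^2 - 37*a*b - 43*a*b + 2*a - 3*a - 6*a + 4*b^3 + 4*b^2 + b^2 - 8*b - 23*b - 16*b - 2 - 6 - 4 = 4*a^3 + a^2*(15 - 13*b) + a*(-13*b^2 - 80*b - 7) + 4*b^3 + 5*b^2 - 47*b - 12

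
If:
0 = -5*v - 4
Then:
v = -4/5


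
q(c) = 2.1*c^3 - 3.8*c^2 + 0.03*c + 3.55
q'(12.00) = 816.03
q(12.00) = 3085.51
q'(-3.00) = 79.53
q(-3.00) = -87.44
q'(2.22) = 14.21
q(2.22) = 7.86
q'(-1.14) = 16.88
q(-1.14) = -4.53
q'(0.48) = -2.17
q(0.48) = 2.92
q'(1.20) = -0.02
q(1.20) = 1.74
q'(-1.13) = 16.66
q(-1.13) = -4.37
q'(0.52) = -2.22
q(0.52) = 2.83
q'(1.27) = 0.54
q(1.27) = 1.76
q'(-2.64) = 64.00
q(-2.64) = -61.65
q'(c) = 6.3*c^2 - 7.6*c + 0.03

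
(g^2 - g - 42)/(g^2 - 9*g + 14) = (g + 6)/(g - 2)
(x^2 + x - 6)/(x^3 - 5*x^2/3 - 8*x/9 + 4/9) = 9*(x + 3)/(9*x^2 + 3*x - 2)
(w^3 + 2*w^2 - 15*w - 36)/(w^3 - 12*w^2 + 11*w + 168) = (w^2 - w - 12)/(w^2 - 15*w + 56)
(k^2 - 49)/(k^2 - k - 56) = (k - 7)/(k - 8)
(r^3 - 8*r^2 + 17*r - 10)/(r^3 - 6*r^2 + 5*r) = (r - 2)/r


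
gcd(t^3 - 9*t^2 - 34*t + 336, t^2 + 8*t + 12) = t + 6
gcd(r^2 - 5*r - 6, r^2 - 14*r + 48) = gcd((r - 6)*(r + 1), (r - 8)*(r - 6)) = r - 6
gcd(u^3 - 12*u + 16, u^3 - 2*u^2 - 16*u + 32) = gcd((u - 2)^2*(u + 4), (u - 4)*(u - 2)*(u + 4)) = u^2 + 2*u - 8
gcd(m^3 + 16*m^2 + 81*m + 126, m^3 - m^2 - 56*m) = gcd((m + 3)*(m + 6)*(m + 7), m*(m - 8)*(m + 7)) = m + 7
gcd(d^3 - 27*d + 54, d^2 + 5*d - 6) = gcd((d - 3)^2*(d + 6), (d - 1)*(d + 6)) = d + 6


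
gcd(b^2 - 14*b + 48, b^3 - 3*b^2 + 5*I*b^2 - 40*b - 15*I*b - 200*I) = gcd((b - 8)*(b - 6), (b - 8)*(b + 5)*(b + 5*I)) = b - 8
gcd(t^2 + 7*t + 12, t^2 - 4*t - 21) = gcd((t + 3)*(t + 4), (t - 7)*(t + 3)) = t + 3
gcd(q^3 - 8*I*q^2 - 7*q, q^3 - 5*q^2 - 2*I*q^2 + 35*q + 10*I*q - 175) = q - 7*I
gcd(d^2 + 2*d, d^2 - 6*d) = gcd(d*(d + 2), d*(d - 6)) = d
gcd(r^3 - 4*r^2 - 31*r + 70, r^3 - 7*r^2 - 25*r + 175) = r^2 - 2*r - 35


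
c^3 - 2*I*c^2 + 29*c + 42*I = (c - 7*I)*(c + 2*I)*(c + 3*I)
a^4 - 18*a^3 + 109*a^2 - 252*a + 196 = (a - 7)^2*(a - 2)^2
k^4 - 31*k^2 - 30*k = k*(k - 6)*(k + 1)*(k + 5)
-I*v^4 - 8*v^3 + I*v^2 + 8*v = v*(v + 1)*(v - 8*I)*(-I*v + I)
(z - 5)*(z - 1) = z^2 - 6*z + 5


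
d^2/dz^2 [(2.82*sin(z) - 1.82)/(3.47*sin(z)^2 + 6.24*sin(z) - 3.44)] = (-33.9553379999999*sin(z)^5 + 148.718648*sin(z)^4 - 15.8356920000001*sin(z)^3 - 34.2532840000001*sin(z)^2 - 28.78128*sin(z) - 64.1168319999999)/(3.47*sin(z)^2 + 6.24*sin(z) - 3.44)^3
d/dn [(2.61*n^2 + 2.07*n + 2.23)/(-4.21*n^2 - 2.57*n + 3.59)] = (2.007*n^2 + 37.5164*n + 13.1624)/(17.7241*n^4 + 21.6394*n^3 - 23.6229*n^2 - 18.4526*n + 12.8881)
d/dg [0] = 0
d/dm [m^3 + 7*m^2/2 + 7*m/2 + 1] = 3*m^2 + 7*m + 7/2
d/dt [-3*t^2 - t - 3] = -6*t - 1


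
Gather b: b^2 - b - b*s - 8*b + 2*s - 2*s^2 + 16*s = b^2 + b*(-s - 9) - 2*s^2 + 18*s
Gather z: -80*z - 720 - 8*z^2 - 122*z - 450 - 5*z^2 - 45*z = -13*z^2 - 247*z - 1170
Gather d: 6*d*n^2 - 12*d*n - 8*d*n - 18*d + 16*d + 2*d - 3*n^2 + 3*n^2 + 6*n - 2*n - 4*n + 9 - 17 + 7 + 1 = d*(6*n^2 - 20*n)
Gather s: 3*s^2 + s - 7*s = 3*s^2 - 6*s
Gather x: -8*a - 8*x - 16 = -8*a - 8*x - 16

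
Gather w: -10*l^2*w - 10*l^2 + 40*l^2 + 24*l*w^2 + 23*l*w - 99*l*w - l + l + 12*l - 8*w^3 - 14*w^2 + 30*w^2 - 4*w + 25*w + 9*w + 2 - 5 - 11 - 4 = 30*l^2 + 12*l - 8*w^3 + w^2*(24*l + 16) + w*(-10*l^2 - 76*l + 30) - 18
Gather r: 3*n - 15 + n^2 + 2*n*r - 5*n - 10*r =n^2 - 2*n + r*(2*n - 10) - 15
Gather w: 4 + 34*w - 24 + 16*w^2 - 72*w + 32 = 16*w^2 - 38*w + 12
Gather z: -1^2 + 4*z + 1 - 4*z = 0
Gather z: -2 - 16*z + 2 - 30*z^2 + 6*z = -30*z^2 - 10*z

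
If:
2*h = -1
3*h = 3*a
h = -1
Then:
No Solution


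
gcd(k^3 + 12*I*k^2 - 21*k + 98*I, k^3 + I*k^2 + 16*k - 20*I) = k - 2*I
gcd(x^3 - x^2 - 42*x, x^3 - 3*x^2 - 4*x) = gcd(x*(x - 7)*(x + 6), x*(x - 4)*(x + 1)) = x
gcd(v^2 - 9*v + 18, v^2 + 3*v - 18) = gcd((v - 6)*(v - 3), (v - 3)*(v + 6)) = v - 3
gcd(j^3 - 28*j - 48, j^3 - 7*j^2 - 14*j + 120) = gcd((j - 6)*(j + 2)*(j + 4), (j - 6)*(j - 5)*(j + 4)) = j^2 - 2*j - 24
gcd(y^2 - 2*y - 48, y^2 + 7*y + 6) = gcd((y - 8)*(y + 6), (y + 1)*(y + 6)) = y + 6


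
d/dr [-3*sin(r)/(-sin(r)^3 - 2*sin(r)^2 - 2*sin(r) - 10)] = 6*(-sin(r)^3 - sin(r)^2 + 5)*cos(r)/(sin(r)^3 + 2*sin(r)^2 + 2*sin(r) + 10)^2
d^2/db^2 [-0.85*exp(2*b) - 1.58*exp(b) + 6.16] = (-3.4*exp(b) - 1.58)*exp(b)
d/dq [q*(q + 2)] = 2*q + 2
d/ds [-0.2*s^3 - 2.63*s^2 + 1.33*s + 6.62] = -0.6*s^2 - 5.26*s + 1.33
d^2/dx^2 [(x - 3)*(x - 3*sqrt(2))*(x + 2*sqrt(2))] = 6*x - 6 - 2*sqrt(2)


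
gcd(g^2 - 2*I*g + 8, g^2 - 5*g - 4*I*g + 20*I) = g - 4*I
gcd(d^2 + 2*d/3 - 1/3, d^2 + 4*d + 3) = d + 1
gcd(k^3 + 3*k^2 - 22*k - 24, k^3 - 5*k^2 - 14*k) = 1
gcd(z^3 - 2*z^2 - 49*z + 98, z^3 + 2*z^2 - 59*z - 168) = z + 7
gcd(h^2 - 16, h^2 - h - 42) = 1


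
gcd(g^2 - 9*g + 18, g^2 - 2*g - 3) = g - 3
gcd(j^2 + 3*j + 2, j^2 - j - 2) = j + 1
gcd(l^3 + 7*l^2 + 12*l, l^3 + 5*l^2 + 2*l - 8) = l + 4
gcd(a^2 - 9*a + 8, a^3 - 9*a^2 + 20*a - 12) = a - 1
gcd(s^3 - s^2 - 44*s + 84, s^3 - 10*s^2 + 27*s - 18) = s - 6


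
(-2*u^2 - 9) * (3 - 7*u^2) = 14*u^4 + 57*u^2 - 27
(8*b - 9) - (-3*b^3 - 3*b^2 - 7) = 3*b^3 + 3*b^2 + 8*b - 2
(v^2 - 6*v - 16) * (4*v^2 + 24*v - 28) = 4*v^4 - 236*v^2 - 216*v + 448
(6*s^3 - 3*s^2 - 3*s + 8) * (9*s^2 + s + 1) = 54*s^5 - 21*s^4 - 24*s^3 + 66*s^2 + 5*s + 8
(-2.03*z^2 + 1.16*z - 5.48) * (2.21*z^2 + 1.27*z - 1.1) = -4.4863*z^4 - 0.0145*z^3 - 8.4046*z^2 - 8.2356*z + 6.028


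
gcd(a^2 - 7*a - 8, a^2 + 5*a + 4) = a + 1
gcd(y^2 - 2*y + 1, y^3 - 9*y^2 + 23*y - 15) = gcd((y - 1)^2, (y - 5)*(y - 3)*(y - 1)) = y - 1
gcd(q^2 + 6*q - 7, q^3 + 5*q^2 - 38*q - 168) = q + 7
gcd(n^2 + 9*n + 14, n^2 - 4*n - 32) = 1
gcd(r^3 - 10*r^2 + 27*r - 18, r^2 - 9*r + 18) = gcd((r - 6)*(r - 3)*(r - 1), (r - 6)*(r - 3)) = r^2 - 9*r + 18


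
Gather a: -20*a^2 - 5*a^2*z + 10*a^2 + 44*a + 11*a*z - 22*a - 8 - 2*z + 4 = a^2*(-5*z - 10) + a*(11*z + 22) - 2*z - 4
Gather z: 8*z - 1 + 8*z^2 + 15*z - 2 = 8*z^2 + 23*z - 3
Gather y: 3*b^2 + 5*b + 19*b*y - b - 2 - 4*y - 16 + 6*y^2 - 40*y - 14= 3*b^2 + 4*b + 6*y^2 + y*(19*b - 44) - 32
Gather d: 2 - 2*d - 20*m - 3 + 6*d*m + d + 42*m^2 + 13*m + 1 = d*(6*m - 1) + 42*m^2 - 7*m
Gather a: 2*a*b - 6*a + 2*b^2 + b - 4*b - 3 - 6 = a*(2*b - 6) + 2*b^2 - 3*b - 9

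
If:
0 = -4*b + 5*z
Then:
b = 5*z/4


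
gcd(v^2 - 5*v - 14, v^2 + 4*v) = 1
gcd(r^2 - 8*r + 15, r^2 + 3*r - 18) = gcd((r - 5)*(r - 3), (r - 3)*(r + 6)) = r - 3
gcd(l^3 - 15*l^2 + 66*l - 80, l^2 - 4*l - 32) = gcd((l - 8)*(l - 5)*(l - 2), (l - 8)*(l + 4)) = l - 8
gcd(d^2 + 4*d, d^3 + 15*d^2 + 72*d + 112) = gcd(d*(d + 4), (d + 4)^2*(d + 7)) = d + 4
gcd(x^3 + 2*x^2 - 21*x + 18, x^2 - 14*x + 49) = 1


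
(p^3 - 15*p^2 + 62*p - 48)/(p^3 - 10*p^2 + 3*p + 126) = (p^2 - 9*p + 8)/(p^2 - 4*p - 21)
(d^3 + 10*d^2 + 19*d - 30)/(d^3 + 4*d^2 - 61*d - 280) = (d^2 + 5*d - 6)/(d^2 - d - 56)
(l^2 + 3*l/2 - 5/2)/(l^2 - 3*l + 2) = (l + 5/2)/(l - 2)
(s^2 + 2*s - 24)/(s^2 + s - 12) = (s^2 + 2*s - 24)/(s^2 + s - 12)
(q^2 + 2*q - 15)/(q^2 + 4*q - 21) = (q + 5)/(q + 7)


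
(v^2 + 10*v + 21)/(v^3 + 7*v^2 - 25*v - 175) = (v + 3)/(v^2 - 25)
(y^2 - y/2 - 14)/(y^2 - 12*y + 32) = (y + 7/2)/(y - 8)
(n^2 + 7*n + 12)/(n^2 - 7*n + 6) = (n^2 + 7*n + 12)/(n^2 - 7*n + 6)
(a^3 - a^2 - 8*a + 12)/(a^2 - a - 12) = (a^2 - 4*a + 4)/(a - 4)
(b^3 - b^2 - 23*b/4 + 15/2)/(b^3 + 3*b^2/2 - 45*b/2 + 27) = (b^2 + b/2 - 5)/(b^2 + 3*b - 18)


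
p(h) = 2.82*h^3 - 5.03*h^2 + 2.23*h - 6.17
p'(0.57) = -0.76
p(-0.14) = -6.59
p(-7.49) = -1489.99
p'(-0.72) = 13.86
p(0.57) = -6.01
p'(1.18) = 2.14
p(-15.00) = -10688.87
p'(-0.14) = 3.80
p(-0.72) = -11.44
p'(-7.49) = 552.19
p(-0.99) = -16.04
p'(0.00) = 2.23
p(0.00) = -6.17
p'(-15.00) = 2056.63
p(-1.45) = -28.58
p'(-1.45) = 34.60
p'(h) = 8.46*h^2 - 10.06*h + 2.23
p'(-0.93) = 18.90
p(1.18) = -5.91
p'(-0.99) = 20.48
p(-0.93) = -14.86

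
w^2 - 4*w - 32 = (w - 8)*(w + 4)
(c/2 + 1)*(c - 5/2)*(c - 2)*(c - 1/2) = c^4/2 - 3*c^3/2 - 11*c^2/8 + 6*c - 5/2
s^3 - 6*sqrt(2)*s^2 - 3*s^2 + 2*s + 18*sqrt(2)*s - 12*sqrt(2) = (s - 2)*(s - 1)*(s - 6*sqrt(2))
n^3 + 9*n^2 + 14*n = n*(n + 2)*(n + 7)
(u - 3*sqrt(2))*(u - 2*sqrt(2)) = u^2 - 5*sqrt(2)*u + 12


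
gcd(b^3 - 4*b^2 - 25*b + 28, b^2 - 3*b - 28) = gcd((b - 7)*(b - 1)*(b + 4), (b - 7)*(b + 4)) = b^2 - 3*b - 28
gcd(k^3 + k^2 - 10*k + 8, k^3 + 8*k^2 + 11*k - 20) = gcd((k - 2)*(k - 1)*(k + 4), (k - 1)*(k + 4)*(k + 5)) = k^2 + 3*k - 4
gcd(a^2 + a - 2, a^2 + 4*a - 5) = a - 1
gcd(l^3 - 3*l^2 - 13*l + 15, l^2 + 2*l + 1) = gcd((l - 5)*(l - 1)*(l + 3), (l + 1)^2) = 1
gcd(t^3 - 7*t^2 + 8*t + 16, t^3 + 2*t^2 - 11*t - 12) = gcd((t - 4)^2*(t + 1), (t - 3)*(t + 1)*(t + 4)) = t + 1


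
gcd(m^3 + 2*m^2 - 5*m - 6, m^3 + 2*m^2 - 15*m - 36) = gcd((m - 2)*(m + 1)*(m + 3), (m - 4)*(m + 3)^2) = m + 3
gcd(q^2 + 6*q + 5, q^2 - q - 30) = q + 5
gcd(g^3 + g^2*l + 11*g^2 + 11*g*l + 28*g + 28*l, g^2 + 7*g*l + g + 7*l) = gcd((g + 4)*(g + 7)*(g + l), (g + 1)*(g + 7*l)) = 1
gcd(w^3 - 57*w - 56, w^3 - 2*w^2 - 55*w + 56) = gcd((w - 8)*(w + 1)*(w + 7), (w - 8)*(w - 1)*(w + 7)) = w^2 - w - 56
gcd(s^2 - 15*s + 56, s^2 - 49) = s - 7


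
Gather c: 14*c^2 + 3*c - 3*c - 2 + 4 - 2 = 14*c^2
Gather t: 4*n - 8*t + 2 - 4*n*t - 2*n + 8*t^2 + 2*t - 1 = 2*n + 8*t^2 + t*(-4*n - 6) + 1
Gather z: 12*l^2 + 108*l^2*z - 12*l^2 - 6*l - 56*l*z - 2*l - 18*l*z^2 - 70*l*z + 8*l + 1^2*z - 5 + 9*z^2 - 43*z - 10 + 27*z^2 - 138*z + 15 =z^2*(36 - 18*l) + z*(108*l^2 - 126*l - 180)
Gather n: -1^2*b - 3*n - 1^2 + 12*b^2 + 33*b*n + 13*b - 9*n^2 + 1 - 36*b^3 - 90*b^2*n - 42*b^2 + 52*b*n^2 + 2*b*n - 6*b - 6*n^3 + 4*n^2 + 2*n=-36*b^3 - 30*b^2 + 6*b - 6*n^3 + n^2*(52*b - 5) + n*(-90*b^2 + 35*b - 1)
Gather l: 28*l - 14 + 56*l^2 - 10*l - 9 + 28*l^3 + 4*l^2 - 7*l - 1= 28*l^3 + 60*l^2 + 11*l - 24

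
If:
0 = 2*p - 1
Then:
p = 1/2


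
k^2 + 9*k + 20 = (k + 4)*(k + 5)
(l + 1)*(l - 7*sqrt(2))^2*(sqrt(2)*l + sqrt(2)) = sqrt(2)*l^4 - 28*l^3 + 2*sqrt(2)*l^3 - 56*l^2 + 99*sqrt(2)*l^2 - 28*l + 196*sqrt(2)*l + 98*sqrt(2)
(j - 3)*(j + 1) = j^2 - 2*j - 3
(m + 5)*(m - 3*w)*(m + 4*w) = m^3 + m^2*w + 5*m^2 - 12*m*w^2 + 5*m*w - 60*w^2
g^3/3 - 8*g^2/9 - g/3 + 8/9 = (g/3 + 1/3)*(g - 8/3)*(g - 1)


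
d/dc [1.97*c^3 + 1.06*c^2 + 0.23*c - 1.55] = 5.91*c^2 + 2.12*c + 0.23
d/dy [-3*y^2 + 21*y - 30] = 21 - 6*y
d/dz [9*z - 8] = 9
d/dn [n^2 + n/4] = 2*n + 1/4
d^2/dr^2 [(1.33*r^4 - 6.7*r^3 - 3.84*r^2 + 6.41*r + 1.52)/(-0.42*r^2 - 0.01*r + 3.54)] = (-0.469223999999999*r^6 - 0.0335160000000023*r^5 + 11.863866*r^4 + 18.384068*r^3 - 168.780312*r^2 + 446.549688*r + 91.268684)/(0.074088*r^6 + 0.005292*r^5 - 1.873242*r^4 - 0.089207*r^3 + 15.788754*r^2 + 0.375948*r - 44.361864)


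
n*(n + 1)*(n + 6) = n^3 + 7*n^2 + 6*n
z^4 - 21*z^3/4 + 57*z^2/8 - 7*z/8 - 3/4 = (z - 3)*(z - 2)*(z - 1/2)*(z + 1/4)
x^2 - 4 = (x - 2)*(x + 2)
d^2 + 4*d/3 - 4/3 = (d - 2/3)*(d + 2)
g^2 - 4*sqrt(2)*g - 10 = (g - 5*sqrt(2))*(g + sqrt(2))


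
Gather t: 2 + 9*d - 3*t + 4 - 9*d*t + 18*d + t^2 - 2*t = 27*d + t^2 + t*(-9*d - 5) + 6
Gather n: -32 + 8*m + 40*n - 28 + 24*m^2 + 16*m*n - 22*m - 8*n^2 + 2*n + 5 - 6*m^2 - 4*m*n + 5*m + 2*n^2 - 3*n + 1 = 18*m^2 - 9*m - 6*n^2 + n*(12*m + 39) - 54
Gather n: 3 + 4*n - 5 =4*n - 2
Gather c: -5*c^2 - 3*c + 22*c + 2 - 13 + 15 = -5*c^2 + 19*c + 4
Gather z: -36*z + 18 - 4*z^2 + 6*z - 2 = -4*z^2 - 30*z + 16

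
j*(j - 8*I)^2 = j^3 - 16*I*j^2 - 64*j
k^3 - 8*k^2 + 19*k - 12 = (k - 4)*(k - 3)*(k - 1)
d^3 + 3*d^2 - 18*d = d*(d - 3)*(d + 6)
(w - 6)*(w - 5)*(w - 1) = w^3 - 12*w^2 + 41*w - 30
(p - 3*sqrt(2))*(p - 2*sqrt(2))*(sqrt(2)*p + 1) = sqrt(2)*p^3 - 9*p^2 + 7*sqrt(2)*p + 12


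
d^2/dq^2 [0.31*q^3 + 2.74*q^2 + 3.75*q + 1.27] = 1.86*q + 5.48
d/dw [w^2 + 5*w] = 2*w + 5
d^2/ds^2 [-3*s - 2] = 0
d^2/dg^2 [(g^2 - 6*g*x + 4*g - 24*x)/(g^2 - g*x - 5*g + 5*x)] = 2*((-2*g + x + 5)^2*(g^2 - 6*g*x + 4*g - 24*x) + (g^2 - g*x - 5*g + 5*x)^2 + (g^2 - g*x - 5*g + 5*x)*(-g^2 + 6*g*x - 4*g + 24*x + 2*(-2*g + x + 5)*(g - 3*x + 2)))/(g^2 - g*x - 5*g + 5*x)^3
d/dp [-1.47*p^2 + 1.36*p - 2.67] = 1.36 - 2.94*p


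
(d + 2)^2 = d^2 + 4*d + 4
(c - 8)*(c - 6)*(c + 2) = c^3 - 12*c^2 + 20*c + 96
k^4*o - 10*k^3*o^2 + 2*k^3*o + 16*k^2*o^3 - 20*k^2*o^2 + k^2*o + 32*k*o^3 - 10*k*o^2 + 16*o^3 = (k + 1)*(k - 8*o)*(k - 2*o)*(k*o + o)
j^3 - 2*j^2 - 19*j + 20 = (j - 5)*(j - 1)*(j + 4)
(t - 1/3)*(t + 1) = t^2 + 2*t/3 - 1/3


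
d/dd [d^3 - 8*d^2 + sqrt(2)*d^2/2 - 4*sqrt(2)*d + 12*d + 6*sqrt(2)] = 3*d^2 - 16*d + sqrt(2)*d - 4*sqrt(2) + 12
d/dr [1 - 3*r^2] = -6*r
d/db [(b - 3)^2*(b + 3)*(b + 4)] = 4*b^3 + 3*b^2 - 42*b - 9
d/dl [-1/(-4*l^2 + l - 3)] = (1 - 8*l)/(4*l^2 - l + 3)^2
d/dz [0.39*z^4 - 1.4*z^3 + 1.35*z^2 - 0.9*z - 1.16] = 1.56*z^3 - 4.2*z^2 + 2.7*z - 0.9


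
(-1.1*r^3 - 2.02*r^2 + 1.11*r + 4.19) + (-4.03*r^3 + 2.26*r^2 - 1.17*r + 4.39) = -5.13*r^3 + 0.24*r^2 - 0.0599999999999998*r + 8.58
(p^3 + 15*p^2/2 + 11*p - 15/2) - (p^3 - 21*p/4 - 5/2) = 15*p^2/2 + 65*p/4 - 5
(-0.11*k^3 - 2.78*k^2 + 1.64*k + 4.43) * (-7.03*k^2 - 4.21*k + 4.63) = 0.7733*k^5 + 20.0065*k^4 - 0.3347*k^3 - 50.9187*k^2 - 11.0571*k + 20.5109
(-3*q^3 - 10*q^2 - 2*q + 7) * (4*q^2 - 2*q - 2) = -12*q^5 - 34*q^4 + 18*q^3 + 52*q^2 - 10*q - 14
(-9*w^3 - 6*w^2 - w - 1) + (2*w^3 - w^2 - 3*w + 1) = -7*w^3 - 7*w^2 - 4*w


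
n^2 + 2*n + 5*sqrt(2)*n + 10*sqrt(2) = (n + 2)*(n + 5*sqrt(2))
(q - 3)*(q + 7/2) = q^2 + q/2 - 21/2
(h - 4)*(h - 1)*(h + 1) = h^3 - 4*h^2 - h + 4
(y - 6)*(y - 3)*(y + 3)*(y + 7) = y^4 + y^3 - 51*y^2 - 9*y + 378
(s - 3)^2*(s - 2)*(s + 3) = s^4 - 5*s^3 - 3*s^2 + 45*s - 54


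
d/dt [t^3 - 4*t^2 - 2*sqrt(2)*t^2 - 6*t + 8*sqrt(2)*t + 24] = 3*t^2 - 8*t - 4*sqrt(2)*t - 6 + 8*sqrt(2)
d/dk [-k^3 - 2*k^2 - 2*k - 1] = -3*k^2 - 4*k - 2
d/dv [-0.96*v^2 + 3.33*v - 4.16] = 3.33 - 1.92*v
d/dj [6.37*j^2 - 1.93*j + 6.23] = 12.74*j - 1.93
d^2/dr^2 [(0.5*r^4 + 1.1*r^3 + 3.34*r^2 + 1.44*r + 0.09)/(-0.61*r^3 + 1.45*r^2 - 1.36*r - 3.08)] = (-5.704428*r^6 + 13.812816*r^5 + 56.514756*r^4 + 24.882736*r^3 - 143.18079*r^2 - 99.117048*r - 52.442216)/(0.226981*r^9 - 1.618635*r^8 + 5.365743*r^7 - 6.827941*r^6 - 4.382592*r^5 + 26.712348*r^4 - 16.566992*r^3 - 24.175536*r^2 + 38.704512*r + 29.218112)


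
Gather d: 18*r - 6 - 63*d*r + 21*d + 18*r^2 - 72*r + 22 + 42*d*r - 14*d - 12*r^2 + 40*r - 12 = d*(7 - 21*r) + 6*r^2 - 14*r + 4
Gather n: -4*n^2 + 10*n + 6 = -4*n^2 + 10*n + 6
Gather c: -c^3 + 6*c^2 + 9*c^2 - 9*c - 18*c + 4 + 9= -c^3 + 15*c^2 - 27*c + 13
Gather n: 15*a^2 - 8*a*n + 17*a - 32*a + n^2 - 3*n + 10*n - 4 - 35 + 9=15*a^2 - 15*a + n^2 + n*(7 - 8*a) - 30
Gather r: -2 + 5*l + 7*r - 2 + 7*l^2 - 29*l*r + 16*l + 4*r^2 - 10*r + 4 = 7*l^2 + 21*l + 4*r^2 + r*(-29*l - 3)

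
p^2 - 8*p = p*(p - 8)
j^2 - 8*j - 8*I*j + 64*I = (j - 8)*(j - 8*I)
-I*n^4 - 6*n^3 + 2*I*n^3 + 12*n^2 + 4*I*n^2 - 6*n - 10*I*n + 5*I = (n - 1)*(n - 5*I)*(n - I)*(-I*n + I)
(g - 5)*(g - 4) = g^2 - 9*g + 20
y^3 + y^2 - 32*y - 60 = (y - 6)*(y + 2)*(y + 5)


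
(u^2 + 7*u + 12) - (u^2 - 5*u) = 12*u + 12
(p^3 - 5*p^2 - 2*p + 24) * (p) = p^4 - 5*p^3 - 2*p^2 + 24*p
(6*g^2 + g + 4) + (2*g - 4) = 6*g^2 + 3*g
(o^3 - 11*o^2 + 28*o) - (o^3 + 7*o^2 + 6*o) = -18*o^2 + 22*o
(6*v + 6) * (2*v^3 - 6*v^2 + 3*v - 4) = 12*v^4 - 24*v^3 - 18*v^2 - 6*v - 24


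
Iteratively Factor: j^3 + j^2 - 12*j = (j)*(j^2 + j - 12) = j*(j - 3)*(j + 4)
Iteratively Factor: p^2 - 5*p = (p - 5)*(p)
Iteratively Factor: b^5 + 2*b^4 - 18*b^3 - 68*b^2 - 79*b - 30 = (b + 1)*(b^4 + b^3 - 19*b^2 - 49*b - 30) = (b + 1)^2*(b^3 - 19*b - 30) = (b + 1)^2*(b + 2)*(b^2 - 2*b - 15) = (b + 1)^2*(b + 2)*(b + 3)*(b - 5)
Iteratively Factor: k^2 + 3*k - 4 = (k - 1)*(k + 4)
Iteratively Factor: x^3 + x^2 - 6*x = (x + 3)*(x^2 - 2*x) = x*(x + 3)*(x - 2)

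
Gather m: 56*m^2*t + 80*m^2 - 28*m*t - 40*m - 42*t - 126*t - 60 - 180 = m^2*(56*t + 80) + m*(-28*t - 40) - 168*t - 240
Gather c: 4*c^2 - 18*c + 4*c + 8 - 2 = 4*c^2 - 14*c + 6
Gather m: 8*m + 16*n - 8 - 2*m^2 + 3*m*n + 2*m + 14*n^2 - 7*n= -2*m^2 + m*(3*n + 10) + 14*n^2 + 9*n - 8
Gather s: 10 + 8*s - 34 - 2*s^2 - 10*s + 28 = -2*s^2 - 2*s + 4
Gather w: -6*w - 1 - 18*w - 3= -24*w - 4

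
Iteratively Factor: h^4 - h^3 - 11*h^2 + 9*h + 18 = (h - 2)*(h^3 + h^2 - 9*h - 9) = (h - 2)*(h + 3)*(h^2 - 2*h - 3) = (h - 2)*(h + 1)*(h + 3)*(h - 3)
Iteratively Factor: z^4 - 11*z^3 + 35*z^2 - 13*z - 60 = (z + 1)*(z^3 - 12*z^2 + 47*z - 60) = (z - 4)*(z + 1)*(z^2 - 8*z + 15) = (z - 5)*(z - 4)*(z + 1)*(z - 3)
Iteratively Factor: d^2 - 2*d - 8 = (d + 2)*(d - 4)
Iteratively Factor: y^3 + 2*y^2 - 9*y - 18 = (y + 2)*(y^2 - 9) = (y - 3)*(y + 2)*(y + 3)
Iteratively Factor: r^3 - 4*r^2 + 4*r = (r - 2)*(r^2 - 2*r) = r*(r - 2)*(r - 2)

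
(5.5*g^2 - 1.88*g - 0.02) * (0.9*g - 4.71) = 4.95*g^3 - 27.597*g^2 + 8.8368*g + 0.0942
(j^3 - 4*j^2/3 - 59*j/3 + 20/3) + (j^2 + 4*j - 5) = j^3 - j^2/3 - 47*j/3 + 5/3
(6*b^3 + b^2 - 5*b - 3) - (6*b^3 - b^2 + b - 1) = 2*b^2 - 6*b - 2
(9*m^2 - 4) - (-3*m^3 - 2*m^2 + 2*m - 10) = 3*m^3 + 11*m^2 - 2*m + 6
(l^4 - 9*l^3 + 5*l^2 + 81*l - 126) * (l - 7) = l^5 - 16*l^4 + 68*l^3 + 46*l^2 - 693*l + 882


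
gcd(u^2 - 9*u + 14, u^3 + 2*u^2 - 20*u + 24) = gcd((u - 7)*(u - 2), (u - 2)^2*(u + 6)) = u - 2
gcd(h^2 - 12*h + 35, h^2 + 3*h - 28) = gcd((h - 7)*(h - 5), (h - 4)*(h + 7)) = 1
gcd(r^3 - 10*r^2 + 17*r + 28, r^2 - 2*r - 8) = r - 4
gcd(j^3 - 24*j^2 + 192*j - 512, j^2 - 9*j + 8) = j - 8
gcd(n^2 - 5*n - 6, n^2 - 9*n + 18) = n - 6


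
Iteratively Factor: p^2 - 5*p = (p - 5)*(p)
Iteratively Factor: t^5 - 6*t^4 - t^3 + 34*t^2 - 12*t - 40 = (t + 2)*(t^4 - 8*t^3 + 15*t^2 + 4*t - 20) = (t + 1)*(t + 2)*(t^3 - 9*t^2 + 24*t - 20) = (t - 2)*(t + 1)*(t + 2)*(t^2 - 7*t + 10) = (t - 5)*(t - 2)*(t + 1)*(t + 2)*(t - 2)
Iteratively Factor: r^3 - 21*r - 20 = (r + 4)*(r^2 - 4*r - 5) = (r - 5)*(r + 4)*(r + 1)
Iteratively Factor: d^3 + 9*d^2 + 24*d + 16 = (d + 4)*(d^2 + 5*d + 4) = (d + 1)*(d + 4)*(d + 4)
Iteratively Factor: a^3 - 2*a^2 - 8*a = (a)*(a^2 - 2*a - 8) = a*(a + 2)*(a - 4)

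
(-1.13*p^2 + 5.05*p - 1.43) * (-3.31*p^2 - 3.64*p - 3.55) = 3.7403*p^4 - 12.6023*p^3 - 9.6372*p^2 - 12.7223*p + 5.0765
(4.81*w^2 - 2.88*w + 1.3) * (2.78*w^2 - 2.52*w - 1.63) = 13.3718*w^4 - 20.1276*w^3 + 3.0313*w^2 + 1.4184*w - 2.119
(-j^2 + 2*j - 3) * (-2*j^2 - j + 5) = 2*j^4 - 3*j^3 - j^2 + 13*j - 15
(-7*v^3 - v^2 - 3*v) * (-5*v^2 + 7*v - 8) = 35*v^5 - 44*v^4 + 64*v^3 - 13*v^2 + 24*v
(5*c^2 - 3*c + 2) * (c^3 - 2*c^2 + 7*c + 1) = 5*c^5 - 13*c^4 + 43*c^3 - 20*c^2 + 11*c + 2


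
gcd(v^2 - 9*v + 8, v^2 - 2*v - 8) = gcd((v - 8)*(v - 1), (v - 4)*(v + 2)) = 1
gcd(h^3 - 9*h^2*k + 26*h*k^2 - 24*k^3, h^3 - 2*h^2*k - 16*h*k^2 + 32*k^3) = h^2 - 6*h*k + 8*k^2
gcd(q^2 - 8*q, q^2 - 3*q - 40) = q - 8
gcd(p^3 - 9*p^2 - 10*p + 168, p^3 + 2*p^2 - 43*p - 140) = p^2 - 3*p - 28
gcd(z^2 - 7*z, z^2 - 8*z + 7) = z - 7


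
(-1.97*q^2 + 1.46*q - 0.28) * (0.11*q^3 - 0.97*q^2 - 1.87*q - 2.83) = -0.2167*q^5 + 2.0715*q^4 + 2.2369*q^3 + 3.1165*q^2 - 3.6082*q + 0.7924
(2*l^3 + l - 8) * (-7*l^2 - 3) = -14*l^5 - 13*l^3 + 56*l^2 - 3*l + 24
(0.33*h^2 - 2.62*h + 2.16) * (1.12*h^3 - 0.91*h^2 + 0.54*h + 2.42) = 0.3696*h^5 - 3.2347*h^4 + 4.9816*h^3 - 2.5818*h^2 - 5.174*h + 5.2272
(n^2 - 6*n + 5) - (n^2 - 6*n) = 5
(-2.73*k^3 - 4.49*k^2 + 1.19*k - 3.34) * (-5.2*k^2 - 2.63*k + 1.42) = 14.196*k^5 + 30.5279*k^4 + 1.7441*k^3 + 7.8625*k^2 + 10.474*k - 4.7428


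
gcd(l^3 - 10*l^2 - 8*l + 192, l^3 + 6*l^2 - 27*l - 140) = l + 4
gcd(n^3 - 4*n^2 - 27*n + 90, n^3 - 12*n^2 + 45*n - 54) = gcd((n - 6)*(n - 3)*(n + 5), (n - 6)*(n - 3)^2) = n^2 - 9*n + 18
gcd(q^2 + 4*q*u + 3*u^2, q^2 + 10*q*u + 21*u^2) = q + 3*u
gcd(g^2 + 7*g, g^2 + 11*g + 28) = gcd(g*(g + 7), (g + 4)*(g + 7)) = g + 7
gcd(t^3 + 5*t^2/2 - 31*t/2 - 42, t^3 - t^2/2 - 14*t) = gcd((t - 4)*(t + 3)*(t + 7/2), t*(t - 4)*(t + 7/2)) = t^2 - t/2 - 14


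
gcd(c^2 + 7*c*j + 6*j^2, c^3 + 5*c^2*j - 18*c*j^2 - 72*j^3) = c + 6*j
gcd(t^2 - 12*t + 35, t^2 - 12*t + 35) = t^2 - 12*t + 35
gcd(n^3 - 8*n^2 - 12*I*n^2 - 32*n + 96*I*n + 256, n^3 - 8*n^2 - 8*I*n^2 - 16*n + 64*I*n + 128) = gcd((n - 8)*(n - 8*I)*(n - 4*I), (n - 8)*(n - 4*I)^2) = n^2 + n*(-8 - 4*I) + 32*I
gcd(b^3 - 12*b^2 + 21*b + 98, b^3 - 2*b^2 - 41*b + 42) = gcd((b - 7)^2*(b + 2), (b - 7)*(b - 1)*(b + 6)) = b - 7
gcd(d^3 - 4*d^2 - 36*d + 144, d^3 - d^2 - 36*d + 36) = d^2 - 36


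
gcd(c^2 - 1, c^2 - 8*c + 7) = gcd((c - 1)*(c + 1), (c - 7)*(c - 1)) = c - 1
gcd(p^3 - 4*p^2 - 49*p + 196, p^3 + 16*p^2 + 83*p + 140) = p + 7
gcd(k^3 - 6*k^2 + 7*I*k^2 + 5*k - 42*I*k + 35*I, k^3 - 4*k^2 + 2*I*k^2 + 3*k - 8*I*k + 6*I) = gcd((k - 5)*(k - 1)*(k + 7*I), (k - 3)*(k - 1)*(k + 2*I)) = k - 1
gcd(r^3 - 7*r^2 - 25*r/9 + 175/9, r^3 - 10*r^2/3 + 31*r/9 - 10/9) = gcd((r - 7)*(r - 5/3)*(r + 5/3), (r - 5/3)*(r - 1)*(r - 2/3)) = r - 5/3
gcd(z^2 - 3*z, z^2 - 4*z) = z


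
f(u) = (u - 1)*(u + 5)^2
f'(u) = (u - 1)*(2*u + 10) + (u + 5)^2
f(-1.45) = -30.88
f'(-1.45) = -4.79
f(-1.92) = -27.70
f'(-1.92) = -8.50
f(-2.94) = -16.72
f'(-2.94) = -11.99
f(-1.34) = -31.35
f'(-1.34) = -3.73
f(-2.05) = -26.54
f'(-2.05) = -9.29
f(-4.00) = -5.00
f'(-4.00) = -9.00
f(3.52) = 182.93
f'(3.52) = 115.53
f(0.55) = -13.86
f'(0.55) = 25.81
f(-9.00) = -160.00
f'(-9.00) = 96.00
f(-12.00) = -637.00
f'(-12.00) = 231.00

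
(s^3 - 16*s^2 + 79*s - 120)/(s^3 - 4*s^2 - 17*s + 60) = (s - 8)/(s + 4)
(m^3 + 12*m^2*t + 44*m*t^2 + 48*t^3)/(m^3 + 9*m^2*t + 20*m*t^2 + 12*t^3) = (m + 4*t)/(m + t)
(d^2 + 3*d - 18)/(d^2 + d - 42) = (d^2 + 3*d - 18)/(d^2 + d - 42)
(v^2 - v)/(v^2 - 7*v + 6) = v/(v - 6)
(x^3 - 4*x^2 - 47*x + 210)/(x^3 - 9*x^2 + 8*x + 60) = (x + 7)/(x + 2)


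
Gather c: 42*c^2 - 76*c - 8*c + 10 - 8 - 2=42*c^2 - 84*c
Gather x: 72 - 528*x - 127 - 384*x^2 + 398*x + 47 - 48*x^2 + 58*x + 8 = -432*x^2 - 72*x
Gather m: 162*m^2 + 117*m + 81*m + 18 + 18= 162*m^2 + 198*m + 36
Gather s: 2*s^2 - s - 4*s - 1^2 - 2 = 2*s^2 - 5*s - 3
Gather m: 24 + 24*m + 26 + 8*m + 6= 32*m + 56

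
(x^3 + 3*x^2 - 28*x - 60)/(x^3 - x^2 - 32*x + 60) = (x + 2)/(x - 2)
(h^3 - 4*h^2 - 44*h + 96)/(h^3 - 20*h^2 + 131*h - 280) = (h^2 + 4*h - 12)/(h^2 - 12*h + 35)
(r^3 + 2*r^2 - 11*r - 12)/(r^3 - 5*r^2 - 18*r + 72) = (r + 1)/(r - 6)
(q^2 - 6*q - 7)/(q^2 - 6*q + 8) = (q^2 - 6*q - 7)/(q^2 - 6*q + 8)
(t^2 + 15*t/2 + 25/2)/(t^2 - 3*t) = (2*t^2 + 15*t + 25)/(2*t*(t - 3))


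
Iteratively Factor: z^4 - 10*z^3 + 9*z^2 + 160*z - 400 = (z + 4)*(z^3 - 14*z^2 + 65*z - 100) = (z - 5)*(z + 4)*(z^2 - 9*z + 20) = (z - 5)^2*(z + 4)*(z - 4)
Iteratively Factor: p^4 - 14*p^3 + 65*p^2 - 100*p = (p - 5)*(p^3 - 9*p^2 + 20*p) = (p - 5)*(p - 4)*(p^2 - 5*p) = (p - 5)^2*(p - 4)*(p)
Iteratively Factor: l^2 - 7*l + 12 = (l - 4)*(l - 3)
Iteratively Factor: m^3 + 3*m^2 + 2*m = (m)*(m^2 + 3*m + 2) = m*(m + 1)*(m + 2)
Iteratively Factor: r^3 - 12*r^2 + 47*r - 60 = (r - 3)*(r^2 - 9*r + 20) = (r - 5)*(r - 3)*(r - 4)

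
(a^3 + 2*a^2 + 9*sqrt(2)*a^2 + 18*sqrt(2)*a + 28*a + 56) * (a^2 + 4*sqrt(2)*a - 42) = a^5 + 2*a^4 + 13*sqrt(2)*a^4 + 26*sqrt(2)*a^3 + 58*a^3 - 266*sqrt(2)*a^2 + 116*a^2 - 1176*a - 532*sqrt(2)*a - 2352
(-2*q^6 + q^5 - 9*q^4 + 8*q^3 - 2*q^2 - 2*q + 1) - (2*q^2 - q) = -2*q^6 + q^5 - 9*q^4 + 8*q^3 - 4*q^2 - q + 1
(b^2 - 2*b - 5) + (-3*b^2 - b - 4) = -2*b^2 - 3*b - 9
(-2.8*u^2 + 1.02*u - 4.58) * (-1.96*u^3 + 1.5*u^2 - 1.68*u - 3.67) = 5.488*u^5 - 6.1992*u^4 + 15.2108*u^3 + 1.6924*u^2 + 3.951*u + 16.8086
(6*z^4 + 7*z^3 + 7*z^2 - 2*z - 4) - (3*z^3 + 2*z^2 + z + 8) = 6*z^4 + 4*z^3 + 5*z^2 - 3*z - 12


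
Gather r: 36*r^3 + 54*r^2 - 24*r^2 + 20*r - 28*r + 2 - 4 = 36*r^3 + 30*r^2 - 8*r - 2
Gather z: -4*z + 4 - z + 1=5 - 5*z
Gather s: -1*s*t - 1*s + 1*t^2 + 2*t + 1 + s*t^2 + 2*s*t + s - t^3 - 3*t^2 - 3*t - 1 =s*(t^2 + t) - t^3 - 2*t^2 - t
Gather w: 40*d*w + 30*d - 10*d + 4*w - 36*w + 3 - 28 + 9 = 20*d + w*(40*d - 32) - 16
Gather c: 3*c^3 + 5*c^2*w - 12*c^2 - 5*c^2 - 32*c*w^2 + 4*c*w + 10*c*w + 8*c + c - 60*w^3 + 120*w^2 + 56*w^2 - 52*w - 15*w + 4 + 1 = 3*c^3 + c^2*(5*w - 17) + c*(-32*w^2 + 14*w + 9) - 60*w^3 + 176*w^2 - 67*w + 5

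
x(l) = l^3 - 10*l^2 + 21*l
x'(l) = 3*l^2 - 20*l + 21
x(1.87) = 10.84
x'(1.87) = -5.91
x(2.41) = 6.53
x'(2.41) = -9.78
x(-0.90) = -27.73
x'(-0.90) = 41.43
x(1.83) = 11.07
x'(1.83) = -5.55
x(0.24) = 4.48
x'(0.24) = 16.37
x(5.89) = -18.89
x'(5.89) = 7.28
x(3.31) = -3.79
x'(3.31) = -12.33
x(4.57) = -17.44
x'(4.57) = -7.75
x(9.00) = 108.00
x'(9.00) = 84.00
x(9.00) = 108.00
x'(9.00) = 84.00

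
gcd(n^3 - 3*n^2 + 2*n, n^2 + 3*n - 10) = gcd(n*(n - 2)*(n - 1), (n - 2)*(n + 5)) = n - 2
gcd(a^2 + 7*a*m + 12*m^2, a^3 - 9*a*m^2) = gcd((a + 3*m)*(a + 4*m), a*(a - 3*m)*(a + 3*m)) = a + 3*m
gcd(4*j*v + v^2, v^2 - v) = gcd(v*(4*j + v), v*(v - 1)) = v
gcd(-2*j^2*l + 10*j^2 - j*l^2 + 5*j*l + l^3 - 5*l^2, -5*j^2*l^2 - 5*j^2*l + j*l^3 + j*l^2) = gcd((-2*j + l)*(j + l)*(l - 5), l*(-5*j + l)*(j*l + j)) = 1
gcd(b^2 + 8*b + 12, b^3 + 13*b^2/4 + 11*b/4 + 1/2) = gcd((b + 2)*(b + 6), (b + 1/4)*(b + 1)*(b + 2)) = b + 2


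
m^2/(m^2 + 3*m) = m/(m + 3)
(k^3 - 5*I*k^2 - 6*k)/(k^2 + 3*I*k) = (k^2 - 5*I*k - 6)/(k + 3*I)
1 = 1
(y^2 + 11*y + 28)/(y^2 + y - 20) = (y^2 + 11*y + 28)/(y^2 + y - 20)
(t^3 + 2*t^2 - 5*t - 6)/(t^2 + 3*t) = t - 1 - 2/t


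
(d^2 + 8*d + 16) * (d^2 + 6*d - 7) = d^4 + 14*d^3 + 57*d^2 + 40*d - 112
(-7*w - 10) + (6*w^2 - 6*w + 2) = 6*w^2 - 13*w - 8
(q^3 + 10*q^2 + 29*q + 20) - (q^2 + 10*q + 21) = q^3 + 9*q^2 + 19*q - 1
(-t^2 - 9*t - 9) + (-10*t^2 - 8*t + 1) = -11*t^2 - 17*t - 8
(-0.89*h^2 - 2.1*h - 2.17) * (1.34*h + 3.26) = -1.1926*h^3 - 5.7154*h^2 - 9.7538*h - 7.0742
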